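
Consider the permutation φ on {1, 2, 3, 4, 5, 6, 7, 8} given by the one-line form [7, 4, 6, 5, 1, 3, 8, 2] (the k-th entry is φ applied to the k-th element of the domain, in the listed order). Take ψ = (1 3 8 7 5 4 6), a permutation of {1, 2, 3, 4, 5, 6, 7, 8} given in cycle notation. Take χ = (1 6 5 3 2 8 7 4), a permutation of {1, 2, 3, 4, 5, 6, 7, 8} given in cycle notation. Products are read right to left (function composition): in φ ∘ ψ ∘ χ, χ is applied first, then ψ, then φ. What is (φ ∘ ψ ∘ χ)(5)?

Apply the permutations in order: χ(5) = 3, then ψ(3) = 8, then φ(8) = 2. So (φ ∘ ψ ∘ χ)(5) = 2.

2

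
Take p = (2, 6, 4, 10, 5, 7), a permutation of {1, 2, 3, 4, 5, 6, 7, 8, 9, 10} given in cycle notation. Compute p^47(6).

6 lies in the 6-cycle (2, 6, 4, 10, 5, 7).
Since the cycle has length 6, p^47 acts on it the same as p^5 (47 mod 6 = 5).
Advancing 5 steps from 6: 6 → 4 → 10 → 5 → 7 → 2.

2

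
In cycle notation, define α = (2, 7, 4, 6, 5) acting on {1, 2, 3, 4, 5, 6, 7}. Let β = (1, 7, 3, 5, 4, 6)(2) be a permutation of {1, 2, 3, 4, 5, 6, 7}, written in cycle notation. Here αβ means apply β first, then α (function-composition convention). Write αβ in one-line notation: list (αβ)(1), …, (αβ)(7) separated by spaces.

(αβ)(x) = α(β(x)). Computing each image: α(β(1)) = α(7) = 4, α(β(2)) = α(2) = 7, α(β(3)) = α(5) = 2, α(β(4)) = α(6) = 5, α(β(5)) = α(4) = 6, α(β(6)) = α(1) = 1, α(β(7)) = α(3) = 3.
Hence αβ = [4 7 2 5 6 1 3].

4 7 2 5 6 1 3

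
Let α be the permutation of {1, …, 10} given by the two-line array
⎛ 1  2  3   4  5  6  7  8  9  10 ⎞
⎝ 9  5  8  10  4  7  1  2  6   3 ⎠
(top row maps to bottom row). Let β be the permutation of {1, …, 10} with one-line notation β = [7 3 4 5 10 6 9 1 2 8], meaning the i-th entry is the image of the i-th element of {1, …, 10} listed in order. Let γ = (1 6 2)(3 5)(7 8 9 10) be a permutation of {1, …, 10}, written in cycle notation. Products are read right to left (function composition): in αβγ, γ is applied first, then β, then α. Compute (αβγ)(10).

Apply the permutations in order: γ(10) = 7, then β(7) = 9, then α(9) = 6. So (αβγ)(10) = 6.

6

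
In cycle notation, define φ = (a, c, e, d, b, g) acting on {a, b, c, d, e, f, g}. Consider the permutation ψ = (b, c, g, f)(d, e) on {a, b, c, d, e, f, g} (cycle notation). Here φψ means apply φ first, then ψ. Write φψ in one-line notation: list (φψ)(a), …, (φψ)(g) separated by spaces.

g f d c e b a

Chase each element through φ then ψ: a → c → g; b → g → f; c → e → d; d → b → c; e → d → e; f → f → b; g → a → a.
So φψ in one-line form is g f d c e b a.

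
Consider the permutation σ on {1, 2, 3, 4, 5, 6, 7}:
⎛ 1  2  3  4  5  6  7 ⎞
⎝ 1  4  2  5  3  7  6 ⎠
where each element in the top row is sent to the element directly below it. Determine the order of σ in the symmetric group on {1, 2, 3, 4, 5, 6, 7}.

Decomposing into disjoint cycles gives cycle lengths 4, 2, 1.
The order of σ is the least common multiple of its cycle lengths: lcm(4, 2) = 4.

4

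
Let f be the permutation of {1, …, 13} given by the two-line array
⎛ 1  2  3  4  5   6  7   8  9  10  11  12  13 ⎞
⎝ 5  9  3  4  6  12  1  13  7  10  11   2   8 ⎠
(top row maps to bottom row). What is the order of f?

14

Writing f as disjoint cycles, the cycle lengths are 7, 2, 1, 1, 1, 1.
The order is lcm(7, 2) = 14.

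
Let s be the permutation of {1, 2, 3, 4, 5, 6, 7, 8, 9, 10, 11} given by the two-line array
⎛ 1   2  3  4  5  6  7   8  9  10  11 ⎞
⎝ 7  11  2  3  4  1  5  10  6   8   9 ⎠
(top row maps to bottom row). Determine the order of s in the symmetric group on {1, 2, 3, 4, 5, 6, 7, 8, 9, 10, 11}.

Decomposing into disjoint cycles gives cycle lengths 9, 2.
The order is lcm(9, 2) = 18.

18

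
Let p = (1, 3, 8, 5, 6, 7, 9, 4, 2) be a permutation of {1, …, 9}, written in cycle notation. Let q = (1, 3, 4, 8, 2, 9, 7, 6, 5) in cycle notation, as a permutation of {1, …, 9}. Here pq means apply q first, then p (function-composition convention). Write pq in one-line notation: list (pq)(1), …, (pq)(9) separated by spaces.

(pq)(x) = p(q(x)). Computing each image: p(q(1)) = p(3) = 8, p(q(2)) = p(9) = 4, p(q(3)) = p(4) = 2, p(q(4)) = p(8) = 5, p(q(5)) = p(1) = 3, p(q(6)) = p(5) = 6, p(q(7)) = p(6) = 7, p(q(8)) = p(2) = 1, p(q(9)) = p(7) = 9.
Hence pq = [8 4 2 5 3 6 7 1 9].

8 4 2 5 3 6 7 1 9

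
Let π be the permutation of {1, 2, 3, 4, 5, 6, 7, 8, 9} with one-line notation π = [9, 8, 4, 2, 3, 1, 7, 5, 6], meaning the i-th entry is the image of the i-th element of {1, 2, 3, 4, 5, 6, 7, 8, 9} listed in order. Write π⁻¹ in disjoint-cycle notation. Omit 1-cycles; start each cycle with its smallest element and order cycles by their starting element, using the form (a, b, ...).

The cycle decomposition of π is (1, 9, 6)(2, 8, 5, 3, 4).
The inverse reverses every cycle; in canonical form, π⁻¹ = (1, 6, 9)(2, 4, 3, 5, 8).

(1, 6, 9)(2, 4, 3, 5, 8)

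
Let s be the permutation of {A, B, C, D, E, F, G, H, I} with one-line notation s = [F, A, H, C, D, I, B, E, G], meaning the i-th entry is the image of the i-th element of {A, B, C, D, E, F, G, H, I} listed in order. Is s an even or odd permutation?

odd

In disjoint-cycle form the cycle lengths are 5, 4.
A cycle is odd iff its length is even; s has 1 even-length cycle, so sgn(s) = (−1)^1 and s is odd.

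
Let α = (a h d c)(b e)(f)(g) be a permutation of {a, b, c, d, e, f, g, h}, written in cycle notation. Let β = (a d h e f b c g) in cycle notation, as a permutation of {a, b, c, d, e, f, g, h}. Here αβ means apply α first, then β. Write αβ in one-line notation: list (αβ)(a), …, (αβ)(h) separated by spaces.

e f d g c b a h

(αβ)(x) = β(α(x)). Computing each image: β(α(a)) = β(h) = e, β(α(b)) = β(e) = f, β(α(c)) = β(a) = d, β(α(d)) = β(c) = g, β(α(e)) = β(b) = c, β(α(f)) = β(f) = b, β(α(g)) = β(g) = a, β(α(h)) = β(d) = h.
Hence αβ = [e f d g c b a h].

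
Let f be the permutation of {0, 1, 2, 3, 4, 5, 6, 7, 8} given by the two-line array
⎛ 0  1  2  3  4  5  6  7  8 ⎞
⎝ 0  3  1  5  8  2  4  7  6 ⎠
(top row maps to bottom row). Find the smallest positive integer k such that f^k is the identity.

12

Writing f as disjoint cycles, the cycle lengths are 4, 3, 1, 1.
Since disjoint cycles commute, ord(f) = lcm(4, 3) = 12.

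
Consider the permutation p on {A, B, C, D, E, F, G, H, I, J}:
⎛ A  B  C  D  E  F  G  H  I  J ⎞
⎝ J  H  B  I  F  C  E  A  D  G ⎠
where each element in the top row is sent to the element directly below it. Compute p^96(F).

F

Tracing F → C → … returns to F after 8 steps, so F lies in an 8-cycle (A J G E F C B H).
Powers repeat with period 8 on this cycle, and 96 mod 8 = 0, so p^96(F) = p^0(F).
So p^96(F) = F.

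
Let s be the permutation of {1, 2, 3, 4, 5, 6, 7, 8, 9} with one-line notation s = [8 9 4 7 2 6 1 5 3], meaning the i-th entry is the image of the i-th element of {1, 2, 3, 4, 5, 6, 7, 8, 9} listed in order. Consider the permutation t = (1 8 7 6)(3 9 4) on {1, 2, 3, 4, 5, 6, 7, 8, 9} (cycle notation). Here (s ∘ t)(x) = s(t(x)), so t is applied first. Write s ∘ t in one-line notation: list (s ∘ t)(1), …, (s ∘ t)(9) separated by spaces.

5 9 3 4 2 8 6 1 7

(s ∘ t)(x) = s(t(x)). Computing each image: s(t(1)) = s(8) = 5, s(t(2)) = s(2) = 9, s(t(3)) = s(9) = 3, s(t(4)) = s(3) = 4, s(t(5)) = s(5) = 2, s(t(6)) = s(1) = 8, s(t(7)) = s(6) = 6, s(t(8)) = s(7) = 1, s(t(9)) = s(4) = 7.
Hence s ∘ t = [5 9 3 4 2 8 6 1 7].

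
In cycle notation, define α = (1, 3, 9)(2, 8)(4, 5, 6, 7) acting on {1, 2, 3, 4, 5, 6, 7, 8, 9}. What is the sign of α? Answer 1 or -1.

1

The cycle lengths are 4, 3, 2.
A cycle is odd iff its length is even; α has 2 even-length cycles, so sgn(α) = (−1)^2 and α is even.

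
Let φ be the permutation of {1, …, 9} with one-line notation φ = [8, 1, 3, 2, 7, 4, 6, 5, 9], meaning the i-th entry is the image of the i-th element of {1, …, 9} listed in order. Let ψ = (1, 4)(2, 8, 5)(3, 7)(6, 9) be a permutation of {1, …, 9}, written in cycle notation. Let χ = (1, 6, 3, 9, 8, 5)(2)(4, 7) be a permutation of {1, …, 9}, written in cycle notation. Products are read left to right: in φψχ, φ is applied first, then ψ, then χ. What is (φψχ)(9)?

Apply the permutations in order: φ(9) = 9, then ψ(9) = 6, then χ(6) = 3. So (φψχ)(9) = 3.

3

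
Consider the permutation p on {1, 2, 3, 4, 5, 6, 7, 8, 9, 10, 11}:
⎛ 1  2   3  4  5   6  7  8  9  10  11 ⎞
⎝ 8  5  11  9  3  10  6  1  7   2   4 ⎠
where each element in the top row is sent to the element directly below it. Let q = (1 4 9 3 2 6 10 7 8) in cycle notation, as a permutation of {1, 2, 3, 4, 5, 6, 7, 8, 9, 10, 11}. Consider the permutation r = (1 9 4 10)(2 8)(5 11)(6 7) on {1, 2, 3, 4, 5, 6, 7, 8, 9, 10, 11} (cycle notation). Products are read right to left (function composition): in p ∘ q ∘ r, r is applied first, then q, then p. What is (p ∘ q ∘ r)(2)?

8

Apply the permutations in order: r(2) = 8, then q(8) = 1, then p(1) = 8. So (p ∘ q ∘ r)(2) = 8.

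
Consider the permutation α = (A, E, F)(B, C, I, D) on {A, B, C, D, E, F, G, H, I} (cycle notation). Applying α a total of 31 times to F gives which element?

A

F lies in the 3-cycle (A, E, F).
Powers repeat with period 3 on this cycle, and 31 mod 3 = 1, so α^31(F) = α^1(F).
Advancing 1 step from F: F → A.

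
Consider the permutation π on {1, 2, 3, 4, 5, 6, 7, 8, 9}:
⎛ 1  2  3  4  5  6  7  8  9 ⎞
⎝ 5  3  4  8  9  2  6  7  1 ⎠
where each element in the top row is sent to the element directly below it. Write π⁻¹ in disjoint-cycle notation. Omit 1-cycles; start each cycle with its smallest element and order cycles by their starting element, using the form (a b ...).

(1 9 5)(2 6 7 8 4 3)

The cycle decomposition of π is (1 5 9)(2 3 4 8 7 6).
The inverse reverses every cycle; in canonical form, π⁻¹ = (1 9 5)(2 6 7 8 4 3).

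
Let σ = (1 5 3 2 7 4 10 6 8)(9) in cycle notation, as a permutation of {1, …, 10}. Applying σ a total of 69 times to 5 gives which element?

5 lies in the 9-cycle (1 5 3 2 7 4 10 6 8).
On a 9-cycle, σ^9 is the identity, so σ^69 = σ^6 there (69 ≡ 6 mod 9).
Advancing 6 steps from 5: 5 → 3 → 2 → 7 → 4 → 10 → 6.

6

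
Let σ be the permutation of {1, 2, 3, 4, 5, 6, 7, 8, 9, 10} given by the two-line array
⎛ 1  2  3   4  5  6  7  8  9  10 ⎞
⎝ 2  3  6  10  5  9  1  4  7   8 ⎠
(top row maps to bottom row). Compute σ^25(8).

Tracing 8 → 4 → … returns to 8 after 3 steps, so 8 lies in a 3-cycle (4, 10, 8).
On a 3-cycle, σ^3 is the identity, so σ^25 = σ^1 there (25 ≡ 1 mod 3).
Stepping 1 place around the cycle: 8 → 4.

4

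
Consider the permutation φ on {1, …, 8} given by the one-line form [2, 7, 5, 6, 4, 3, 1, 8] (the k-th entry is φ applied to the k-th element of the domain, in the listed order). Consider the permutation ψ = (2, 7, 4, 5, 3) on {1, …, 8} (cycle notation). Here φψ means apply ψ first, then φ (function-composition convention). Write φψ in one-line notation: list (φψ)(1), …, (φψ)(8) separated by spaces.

(φψ)(x) = φ(ψ(x)). Computing each image: φ(ψ(1)) = φ(1) = 2, φ(ψ(2)) = φ(7) = 1, φ(ψ(3)) = φ(2) = 7, φ(ψ(4)) = φ(5) = 4, φ(ψ(5)) = φ(3) = 5, φ(ψ(6)) = φ(6) = 3, φ(ψ(7)) = φ(4) = 6, φ(ψ(8)) = φ(8) = 8.
Hence φψ = [2 1 7 4 5 3 6 8].

2 1 7 4 5 3 6 8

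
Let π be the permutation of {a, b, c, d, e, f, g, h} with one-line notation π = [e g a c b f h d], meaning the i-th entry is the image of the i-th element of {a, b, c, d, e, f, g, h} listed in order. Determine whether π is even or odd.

even

In disjoint-cycle form the cycle lengths are 7, 1.
A cycle of length ℓ contributes ℓ−1 transpositions, so π is a product of 6 transpositions — even.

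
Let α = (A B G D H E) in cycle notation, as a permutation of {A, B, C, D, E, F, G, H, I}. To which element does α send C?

C

C does not appear in any cycle of α, so it is a fixed point: α(C) = C.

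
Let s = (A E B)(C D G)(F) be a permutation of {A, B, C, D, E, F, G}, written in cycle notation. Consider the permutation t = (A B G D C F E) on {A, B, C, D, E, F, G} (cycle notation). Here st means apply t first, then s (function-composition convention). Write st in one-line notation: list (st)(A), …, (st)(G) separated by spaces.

For each element, apply t then s: A → B → A; B → G → C; C → F → F; D → C → D; E → A → E; F → E → B; G → D → G.
So st in one-line form is A C F D E B G.

A C F D E B G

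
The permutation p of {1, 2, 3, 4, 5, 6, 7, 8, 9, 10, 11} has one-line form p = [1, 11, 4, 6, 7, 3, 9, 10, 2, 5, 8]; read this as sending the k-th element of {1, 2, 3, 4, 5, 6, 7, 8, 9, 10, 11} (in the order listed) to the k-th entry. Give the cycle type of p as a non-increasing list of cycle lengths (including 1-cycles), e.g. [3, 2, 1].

[7, 3, 1]

The disjoint cycles are (1)(2 11 8 10 5 7 9)(3 4 6), with lengths 7, 3, 1 in non-increasing order.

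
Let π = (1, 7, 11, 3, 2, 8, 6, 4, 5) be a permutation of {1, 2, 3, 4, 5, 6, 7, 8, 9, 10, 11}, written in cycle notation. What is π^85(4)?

4 lies in the 9-cycle (1, 7, 11, 3, 2, 8, 6, 4, 5).
Powers repeat with period 9 on this cycle, and 85 mod 9 = 4, so π^85(4) = π^4(4).
Stepping 4 places around the cycle: 4 → 5 → 1 → 7 → 11.

11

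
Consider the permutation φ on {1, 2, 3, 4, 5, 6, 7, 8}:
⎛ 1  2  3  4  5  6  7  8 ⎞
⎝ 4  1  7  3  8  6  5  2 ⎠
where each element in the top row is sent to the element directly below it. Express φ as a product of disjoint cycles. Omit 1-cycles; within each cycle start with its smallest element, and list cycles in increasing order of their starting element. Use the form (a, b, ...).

Start at 1 and follow images: 1 → 4 → 3 → 7 → 5 → 8 → 2 → 1, giving the cycle (1, 4, 3, 7, 5, 8, 2).
Repeating from the next unused element and collecting all non-trivial cycles gives (1, 4, 3, 7, 5, 8, 2).

(1, 4, 3, 7, 5, 8, 2)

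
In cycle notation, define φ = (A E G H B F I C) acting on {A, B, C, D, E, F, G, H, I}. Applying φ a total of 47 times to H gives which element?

H lies in the 8-cycle (A E G H B F I C).
On an 8-cycle, φ^8 is the identity, so φ^47 = φ^7 there (47 ≡ 7 mod 8).
Advancing 7 steps from H: H → B → F → I → C → A → E → G.

G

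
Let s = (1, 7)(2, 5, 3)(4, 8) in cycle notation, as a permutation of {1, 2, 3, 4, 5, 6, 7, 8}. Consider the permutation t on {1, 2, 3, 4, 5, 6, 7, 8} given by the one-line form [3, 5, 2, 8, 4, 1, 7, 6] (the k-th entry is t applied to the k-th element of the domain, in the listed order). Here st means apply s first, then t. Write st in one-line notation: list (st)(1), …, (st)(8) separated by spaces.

(st)(x) = t(s(x)). Computing each image: t(s(1)) = t(7) = 7, t(s(2)) = t(5) = 4, t(s(3)) = t(2) = 5, t(s(4)) = t(8) = 6, t(s(5)) = t(3) = 2, t(s(6)) = t(6) = 1, t(s(7)) = t(1) = 3, t(s(8)) = t(4) = 8.
Hence st = [7 4 5 6 2 1 3 8].

7 4 5 6 2 1 3 8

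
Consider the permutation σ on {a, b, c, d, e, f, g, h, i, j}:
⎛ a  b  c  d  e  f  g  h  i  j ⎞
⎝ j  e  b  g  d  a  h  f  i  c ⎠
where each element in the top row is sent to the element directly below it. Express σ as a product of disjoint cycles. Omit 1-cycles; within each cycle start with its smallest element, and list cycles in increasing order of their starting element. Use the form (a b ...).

(a j c b e d g h f)

Iterating σ from a gives a → j → c → b → e → d → g → h → f → a; that is the 9-cycle (a j c b e d g h f).
Repeating from the next unused element and collecting all non-trivial cycles gives (a j c b e d g h f).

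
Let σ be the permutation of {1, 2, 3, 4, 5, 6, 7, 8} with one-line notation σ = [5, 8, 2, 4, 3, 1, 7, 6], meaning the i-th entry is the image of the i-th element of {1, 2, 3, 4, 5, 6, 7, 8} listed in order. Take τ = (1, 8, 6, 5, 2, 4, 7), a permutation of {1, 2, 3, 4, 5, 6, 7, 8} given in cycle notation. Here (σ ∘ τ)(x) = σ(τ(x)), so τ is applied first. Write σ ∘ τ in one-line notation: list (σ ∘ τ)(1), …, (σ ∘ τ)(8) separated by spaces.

6 4 2 7 8 3 5 1

(σ ∘ τ)(x) = σ(τ(x)). Computing each image: σ(τ(1)) = σ(8) = 6, σ(τ(2)) = σ(4) = 4, σ(τ(3)) = σ(3) = 2, σ(τ(4)) = σ(7) = 7, σ(τ(5)) = σ(2) = 8, σ(τ(6)) = σ(5) = 3, σ(τ(7)) = σ(1) = 5, σ(τ(8)) = σ(6) = 1.
Hence σ ∘ τ = [6 4 2 7 8 3 5 1].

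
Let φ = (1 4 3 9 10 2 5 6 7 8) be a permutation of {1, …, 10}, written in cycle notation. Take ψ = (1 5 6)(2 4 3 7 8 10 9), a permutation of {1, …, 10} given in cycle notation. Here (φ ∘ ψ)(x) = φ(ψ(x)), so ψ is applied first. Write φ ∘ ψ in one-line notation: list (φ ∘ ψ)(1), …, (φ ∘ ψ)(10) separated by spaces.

6 3 8 9 7 4 1 2 5 10

Chase each element through ψ then φ: 1 → 5 → 6; 2 → 4 → 3; 3 → 7 → 8; 4 → 3 → 9; 5 → 6 → 7; 6 → 1 → 4; 7 → 8 → 1; 8 → 10 → 2; 9 → 2 → 5; 10 → 9 → 10.
So φ ∘ ψ in one-line form is 6 3 8 9 7 4 1 2 5 10.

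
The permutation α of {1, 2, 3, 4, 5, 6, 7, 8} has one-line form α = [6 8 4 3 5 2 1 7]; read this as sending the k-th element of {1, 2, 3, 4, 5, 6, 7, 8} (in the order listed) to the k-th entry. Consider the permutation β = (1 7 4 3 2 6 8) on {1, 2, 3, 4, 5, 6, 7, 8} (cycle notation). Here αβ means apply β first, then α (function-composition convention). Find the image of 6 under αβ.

7

β(6) = 8, then α(8) = 7; composing gives (αβ)(6) = 7.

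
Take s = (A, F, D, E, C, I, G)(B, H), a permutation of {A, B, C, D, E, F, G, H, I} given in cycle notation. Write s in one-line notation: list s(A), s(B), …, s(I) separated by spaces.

Image by image: A→F, B→H, C→I, D→E, E→C, F→D, G→A, H→B, I→G.
Listing these in domain order gives F H I E C D A B G.

F H I E C D A B G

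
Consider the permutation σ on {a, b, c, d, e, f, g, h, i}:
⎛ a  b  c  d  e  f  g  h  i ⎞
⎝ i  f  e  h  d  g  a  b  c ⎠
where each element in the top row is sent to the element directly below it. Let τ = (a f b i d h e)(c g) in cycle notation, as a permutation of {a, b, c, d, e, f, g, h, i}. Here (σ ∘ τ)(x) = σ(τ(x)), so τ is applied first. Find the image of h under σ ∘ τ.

d

τ(h) = e, then σ(e) = d; composing gives (σ ∘ τ)(h) = d.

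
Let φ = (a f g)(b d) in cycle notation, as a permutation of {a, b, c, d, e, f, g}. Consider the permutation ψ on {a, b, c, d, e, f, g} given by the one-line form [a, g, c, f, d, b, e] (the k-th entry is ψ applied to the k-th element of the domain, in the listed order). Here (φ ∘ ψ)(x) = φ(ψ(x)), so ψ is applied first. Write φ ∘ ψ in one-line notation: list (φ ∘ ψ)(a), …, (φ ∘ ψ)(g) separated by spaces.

(φ ∘ ψ)(x) = φ(ψ(x)). Computing each image: φ(ψ(a)) = φ(a) = f, φ(ψ(b)) = φ(g) = a, φ(ψ(c)) = φ(c) = c, φ(ψ(d)) = φ(f) = g, φ(ψ(e)) = φ(d) = b, φ(ψ(f)) = φ(b) = d, φ(ψ(g)) = φ(e) = e.
Hence φ ∘ ψ = [f a c g b d e].

f a c g b d e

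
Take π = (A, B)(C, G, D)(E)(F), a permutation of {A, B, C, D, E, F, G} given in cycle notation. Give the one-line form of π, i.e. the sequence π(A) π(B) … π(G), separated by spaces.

Image by image: A→B, B→A, C→G, D→C, E→E, F→F, G→D.
Listing these in domain order gives B A G C E F D.

B A G C E F D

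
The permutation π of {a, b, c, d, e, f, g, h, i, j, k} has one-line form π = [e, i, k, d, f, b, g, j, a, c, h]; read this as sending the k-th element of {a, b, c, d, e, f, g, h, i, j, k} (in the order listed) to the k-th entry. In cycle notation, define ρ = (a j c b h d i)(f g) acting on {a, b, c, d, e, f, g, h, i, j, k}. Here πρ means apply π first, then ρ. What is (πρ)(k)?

π(k) = h, then ρ(h) = d; composing gives (πρ)(k) = d.

d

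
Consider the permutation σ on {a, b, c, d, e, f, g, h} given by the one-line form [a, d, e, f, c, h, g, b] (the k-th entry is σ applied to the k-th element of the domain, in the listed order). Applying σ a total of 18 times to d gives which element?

h

Tracing d → f → … returns to d after 4 steps, so d lies in a 4-cycle (b, d, f, h).
Powers repeat with period 4 on this cycle, and 18 mod 4 = 2, so σ^18(d) = σ^2(d).
Stepping 2 places around the cycle: d → f → h.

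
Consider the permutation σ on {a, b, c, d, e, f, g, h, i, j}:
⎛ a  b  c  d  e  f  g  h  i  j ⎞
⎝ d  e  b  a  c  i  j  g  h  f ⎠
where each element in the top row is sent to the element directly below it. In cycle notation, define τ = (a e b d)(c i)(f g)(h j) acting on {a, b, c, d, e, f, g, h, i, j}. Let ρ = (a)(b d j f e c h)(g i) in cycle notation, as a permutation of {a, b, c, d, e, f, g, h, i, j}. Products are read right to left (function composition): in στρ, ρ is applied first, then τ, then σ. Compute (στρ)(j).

j

Chase j: ρ(j) = f; τ(f) = g; σ(g) = j. Hence (στρ)(j) = j.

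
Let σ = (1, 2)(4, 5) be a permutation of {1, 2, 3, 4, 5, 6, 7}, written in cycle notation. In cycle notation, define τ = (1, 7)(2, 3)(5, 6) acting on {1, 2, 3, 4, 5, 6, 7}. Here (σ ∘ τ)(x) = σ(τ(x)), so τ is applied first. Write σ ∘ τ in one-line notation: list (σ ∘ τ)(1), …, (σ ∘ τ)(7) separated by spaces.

7 3 1 5 6 4 2

Chase each element through τ then σ: 1 → 7 → 7; 2 → 3 → 3; 3 → 2 → 1; 4 → 4 → 5; 5 → 6 → 6; 6 → 5 → 4; 7 → 1 → 2.
So σ ∘ τ in one-line form is 7 3 1 5 6 4 2.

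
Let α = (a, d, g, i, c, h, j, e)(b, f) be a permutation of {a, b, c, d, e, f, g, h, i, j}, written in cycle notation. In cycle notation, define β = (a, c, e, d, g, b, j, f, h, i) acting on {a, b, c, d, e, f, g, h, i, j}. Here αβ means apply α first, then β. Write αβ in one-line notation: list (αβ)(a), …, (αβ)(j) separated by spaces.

(αβ)(x) = β(α(x)). Computing each image: β(α(a)) = β(d) = g, β(α(b)) = β(f) = h, β(α(c)) = β(h) = i, β(α(d)) = β(g) = b, β(α(e)) = β(a) = c, β(α(f)) = β(b) = j, β(α(g)) = β(i) = a, β(α(h)) = β(j) = f, β(α(i)) = β(c) = e, β(α(j)) = β(e) = d.
Hence αβ = [g h i b c j a f e d].

g h i b c j a f e d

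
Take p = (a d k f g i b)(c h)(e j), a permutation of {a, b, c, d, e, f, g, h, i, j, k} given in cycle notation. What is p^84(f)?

f

f lies in the 7-cycle (a d k f g i b).
Since the cycle has length 7, p^84 acts on it the same as p^0 (84 mod 7 = 0).
So p^84(f) = f.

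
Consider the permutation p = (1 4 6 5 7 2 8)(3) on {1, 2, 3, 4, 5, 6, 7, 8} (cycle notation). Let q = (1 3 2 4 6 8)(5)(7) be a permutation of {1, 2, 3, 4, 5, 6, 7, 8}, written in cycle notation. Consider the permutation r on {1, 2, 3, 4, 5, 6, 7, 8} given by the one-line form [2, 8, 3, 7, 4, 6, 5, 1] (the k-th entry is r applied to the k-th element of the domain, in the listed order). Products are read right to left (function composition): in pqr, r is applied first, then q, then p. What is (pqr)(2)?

Chase 2: r(2) = 8; q(8) = 1; p(1) = 4. Hence (pqr)(2) = 4.

4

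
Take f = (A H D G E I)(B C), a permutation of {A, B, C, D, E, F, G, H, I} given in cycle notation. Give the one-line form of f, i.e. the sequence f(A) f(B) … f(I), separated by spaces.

H C B G I F E D A

Reading each image from the cycles: A↦H, B↦C, C↦B, D↦G, E↦I, F↦F, G↦E, H↦D, I↦A.
So the one-line form is H C B G I F E D A.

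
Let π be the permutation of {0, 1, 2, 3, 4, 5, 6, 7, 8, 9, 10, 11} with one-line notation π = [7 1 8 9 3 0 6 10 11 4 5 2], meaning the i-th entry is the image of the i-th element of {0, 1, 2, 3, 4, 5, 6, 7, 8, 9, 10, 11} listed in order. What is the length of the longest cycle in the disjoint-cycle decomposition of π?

4

Decomposing into disjoint cycles gives (0 7 10 5)(2 8 11)(3 9 4); the longest has length 4.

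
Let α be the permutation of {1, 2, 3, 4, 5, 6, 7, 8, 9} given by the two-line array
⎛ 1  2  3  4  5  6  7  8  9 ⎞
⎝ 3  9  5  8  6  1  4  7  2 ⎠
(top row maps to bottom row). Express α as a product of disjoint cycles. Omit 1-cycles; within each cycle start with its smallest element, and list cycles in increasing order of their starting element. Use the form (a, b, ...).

From 1: 1 → 3 → 5 → 6 → 1, closing the cycle (1, 3, 5, 6).
Continuing from each remaining unvisited element yields (1, 3, 5, 6)(2, 9)(4, 8, 7).

(1, 3, 5, 6)(2, 9)(4, 8, 7)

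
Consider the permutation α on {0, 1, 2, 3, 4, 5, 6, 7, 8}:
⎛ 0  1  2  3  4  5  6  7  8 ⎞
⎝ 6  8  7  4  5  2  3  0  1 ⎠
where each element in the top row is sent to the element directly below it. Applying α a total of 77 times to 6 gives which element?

6

Tracing 6 → 3 → … returns to 6 after 7 steps, so 6 lies in a 7-cycle (0 6 3 4 5 2 7).
Since the cycle has length 7, α^77 acts on it the same as α^0 (77 mod 7 = 0).
So α^77(6) = 6.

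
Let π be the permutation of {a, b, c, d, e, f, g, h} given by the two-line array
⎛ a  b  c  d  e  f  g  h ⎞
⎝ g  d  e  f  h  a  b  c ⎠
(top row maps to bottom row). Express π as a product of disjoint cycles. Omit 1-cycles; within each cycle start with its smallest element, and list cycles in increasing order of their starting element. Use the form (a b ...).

(a g b d f)(c e h)

Start at a and follow images: a → g → b → d → f → a, giving the cycle (a g b d f).
Continuing from each remaining unvisited element yields (a g b d f)(c e h).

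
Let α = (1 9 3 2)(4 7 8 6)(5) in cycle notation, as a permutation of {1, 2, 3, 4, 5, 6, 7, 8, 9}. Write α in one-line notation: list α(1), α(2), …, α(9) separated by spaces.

Reading each image from the cycles: 1→9, 2→1, 3→2, 4→7, 5→5, 6→4, 7→8, 8→6, 9→3.
So the one-line form is 9 1 2 7 5 4 8 6 3.

9 1 2 7 5 4 8 6 3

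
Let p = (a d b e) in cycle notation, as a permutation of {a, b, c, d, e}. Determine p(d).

b

Within (a d b e), d ↦ b.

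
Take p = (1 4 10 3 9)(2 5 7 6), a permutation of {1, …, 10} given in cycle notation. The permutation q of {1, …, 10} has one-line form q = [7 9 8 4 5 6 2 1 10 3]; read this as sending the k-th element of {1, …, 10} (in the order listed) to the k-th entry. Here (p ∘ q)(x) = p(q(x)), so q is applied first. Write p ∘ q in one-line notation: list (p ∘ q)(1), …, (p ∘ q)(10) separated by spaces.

(p ∘ q)(x) = p(q(x)). Computing each image: p(q(1)) = p(7) = 6, p(q(2)) = p(9) = 1, p(q(3)) = p(8) = 8, p(q(4)) = p(4) = 10, p(q(5)) = p(5) = 7, p(q(6)) = p(6) = 2, p(q(7)) = p(2) = 5, p(q(8)) = p(1) = 4, p(q(9)) = p(10) = 3, p(q(10)) = p(3) = 9.
Hence p ∘ q = [6 1 8 10 7 2 5 4 3 9].

6 1 8 10 7 2 5 4 3 9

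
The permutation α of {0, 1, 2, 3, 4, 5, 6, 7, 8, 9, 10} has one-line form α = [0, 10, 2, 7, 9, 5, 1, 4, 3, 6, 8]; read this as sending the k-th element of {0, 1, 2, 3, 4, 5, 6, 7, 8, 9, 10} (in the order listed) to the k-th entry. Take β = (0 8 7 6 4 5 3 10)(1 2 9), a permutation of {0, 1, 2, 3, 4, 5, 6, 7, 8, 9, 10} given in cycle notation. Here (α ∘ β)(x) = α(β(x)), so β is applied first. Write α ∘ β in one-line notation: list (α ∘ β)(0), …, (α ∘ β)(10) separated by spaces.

For each element, apply β then α: 0 → 8 → 3; 1 → 2 → 2; 2 → 9 → 6; 3 → 10 → 8; 4 → 5 → 5; 5 → 3 → 7; 6 → 4 → 9; 7 → 6 → 1; 8 → 7 → 4; 9 → 1 → 10; 10 → 0 → 0.
Collecting the images, α ∘ β = [3 2 6 8 5 7 9 1 4 10 0].

3 2 6 8 5 7 9 1 4 10 0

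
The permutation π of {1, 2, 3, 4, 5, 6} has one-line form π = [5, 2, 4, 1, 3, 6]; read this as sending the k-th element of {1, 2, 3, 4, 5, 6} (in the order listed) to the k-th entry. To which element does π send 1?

1 is element number 1 of the domain, and entry number 1 of the one-line form is 5, so π(1) = 5.

5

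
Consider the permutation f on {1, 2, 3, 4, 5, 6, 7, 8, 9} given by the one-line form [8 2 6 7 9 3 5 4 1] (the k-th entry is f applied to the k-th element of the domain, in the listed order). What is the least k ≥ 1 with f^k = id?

The disjoint-cycle form of f has cycle lengths 6, 2, 1.
Since disjoint cycles commute, ord(f) = lcm(6, 2) = 6.

6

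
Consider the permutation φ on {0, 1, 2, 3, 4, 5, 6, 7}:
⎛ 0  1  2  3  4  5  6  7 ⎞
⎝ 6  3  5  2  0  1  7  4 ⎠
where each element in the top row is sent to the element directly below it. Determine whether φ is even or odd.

In disjoint-cycle form the cycle lengths are 4, 4.
A cycle of length ℓ contributes ℓ−1 transpositions, so φ is a product of 3 + 3 = 6 transpositions — even.

even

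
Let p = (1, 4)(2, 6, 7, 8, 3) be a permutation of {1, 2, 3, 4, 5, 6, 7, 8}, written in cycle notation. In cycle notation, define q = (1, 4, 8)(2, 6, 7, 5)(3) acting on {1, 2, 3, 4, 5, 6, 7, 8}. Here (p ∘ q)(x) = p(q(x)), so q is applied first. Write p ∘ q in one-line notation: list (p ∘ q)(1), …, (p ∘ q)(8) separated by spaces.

(p ∘ q)(x) = p(q(x)). Computing each image: p(q(1)) = p(4) = 1, p(q(2)) = p(6) = 7, p(q(3)) = p(3) = 2, p(q(4)) = p(8) = 3, p(q(5)) = p(2) = 6, p(q(6)) = p(7) = 8, p(q(7)) = p(5) = 5, p(q(8)) = p(1) = 4.
Hence p ∘ q = [1 7 2 3 6 8 5 4].

1 7 2 3 6 8 5 4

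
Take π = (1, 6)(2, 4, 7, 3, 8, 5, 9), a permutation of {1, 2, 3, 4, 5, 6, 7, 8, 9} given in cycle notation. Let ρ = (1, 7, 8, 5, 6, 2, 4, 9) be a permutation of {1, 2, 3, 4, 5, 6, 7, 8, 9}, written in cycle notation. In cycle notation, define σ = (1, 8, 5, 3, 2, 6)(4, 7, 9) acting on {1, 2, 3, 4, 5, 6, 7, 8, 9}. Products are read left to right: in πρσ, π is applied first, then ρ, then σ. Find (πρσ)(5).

Apply the permutations in order: π(5) = 9, then ρ(9) = 1, then σ(1) = 8. So (πρσ)(5) = 8.

8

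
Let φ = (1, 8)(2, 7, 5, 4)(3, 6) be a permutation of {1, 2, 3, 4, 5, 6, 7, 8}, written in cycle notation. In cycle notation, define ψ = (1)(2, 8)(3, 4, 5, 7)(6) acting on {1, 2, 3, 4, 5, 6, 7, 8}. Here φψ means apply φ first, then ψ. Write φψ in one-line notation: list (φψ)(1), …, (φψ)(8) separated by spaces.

2 3 6 8 5 4 7 1

Chase each element through φ then ψ: 1 → 8 → 2; 2 → 7 → 3; 3 → 6 → 6; 4 → 2 → 8; 5 → 4 → 5; 6 → 3 → 4; 7 → 5 → 7; 8 → 1 → 1.
So φψ in one-line form is 2 3 6 8 5 4 7 1.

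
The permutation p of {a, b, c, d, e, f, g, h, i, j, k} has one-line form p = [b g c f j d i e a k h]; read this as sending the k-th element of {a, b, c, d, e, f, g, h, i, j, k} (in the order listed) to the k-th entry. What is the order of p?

Writing p as disjoint cycles, the cycle lengths are 4, 4, 2, 1.
The order of p is the least common multiple of its cycle lengths: lcm(4, 4, 2) = 4.

4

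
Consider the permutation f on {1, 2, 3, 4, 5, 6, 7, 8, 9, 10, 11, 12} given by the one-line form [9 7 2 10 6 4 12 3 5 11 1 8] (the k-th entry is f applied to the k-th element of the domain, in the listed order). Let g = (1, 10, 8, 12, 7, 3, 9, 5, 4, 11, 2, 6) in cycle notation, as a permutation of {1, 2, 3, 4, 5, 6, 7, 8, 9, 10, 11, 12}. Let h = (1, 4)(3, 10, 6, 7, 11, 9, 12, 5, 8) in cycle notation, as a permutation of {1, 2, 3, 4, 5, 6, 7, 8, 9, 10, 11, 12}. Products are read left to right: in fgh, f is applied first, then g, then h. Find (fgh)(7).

11

Chase 7: f(7) = 12; g(12) = 7; h(7) = 11. Hence (fgh)(7) = 11.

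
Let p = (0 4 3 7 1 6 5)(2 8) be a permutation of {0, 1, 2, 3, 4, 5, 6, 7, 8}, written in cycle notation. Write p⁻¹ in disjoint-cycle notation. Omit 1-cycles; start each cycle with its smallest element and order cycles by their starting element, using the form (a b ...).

If p sends a → b within a cycle, p⁻¹ sends b → a; equivalently, reverse each cycle.
Reversing each cycle of p and rotating so the smallest element leads gives (0 5 6 1 7 3 4)(2 8).

(0 5 6 1 7 3 4)(2 8)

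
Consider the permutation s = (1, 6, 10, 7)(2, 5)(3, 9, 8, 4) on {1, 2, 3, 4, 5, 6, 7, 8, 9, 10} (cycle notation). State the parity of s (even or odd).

odd

The cycle lengths are 4, 4, 2.
A cycle of length ℓ contributes ℓ−1 transpositions, so s is a product of 3 + 3 + 1 = 7 transpositions — odd.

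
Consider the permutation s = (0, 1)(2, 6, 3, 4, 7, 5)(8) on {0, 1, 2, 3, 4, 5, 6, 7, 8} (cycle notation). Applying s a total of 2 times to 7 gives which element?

2

7 lies in the 6-cycle (2, 6, 3, 4, 7, 5).
Advancing 2 steps from 7: 7 → 5 → 2.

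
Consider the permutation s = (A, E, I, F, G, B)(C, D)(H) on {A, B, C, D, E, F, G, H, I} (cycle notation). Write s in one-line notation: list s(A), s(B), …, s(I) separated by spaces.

Image by image: A↦E, B↦A, C↦D, D↦C, E↦I, F↦G, G↦B, H↦H, I↦F.
Listing these in domain order gives E A D C I G B H F.

E A D C I G B H F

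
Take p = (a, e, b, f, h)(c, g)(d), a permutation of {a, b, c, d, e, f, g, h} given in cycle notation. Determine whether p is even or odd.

odd

The cycle lengths are 5, 2, 1.
A cycle of length ℓ contributes ℓ−1 transpositions, so p is a product of 4 + 1 = 5 transpositions — odd.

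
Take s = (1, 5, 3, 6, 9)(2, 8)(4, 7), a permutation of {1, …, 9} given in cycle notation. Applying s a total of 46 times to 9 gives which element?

9 lies in the 5-cycle (1, 5, 3, 6, 9).
Since the cycle has length 5, s^46 acts on it the same as s^1 (46 mod 5 = 1).
Advancing 1 step from 9: 9 → 1.

1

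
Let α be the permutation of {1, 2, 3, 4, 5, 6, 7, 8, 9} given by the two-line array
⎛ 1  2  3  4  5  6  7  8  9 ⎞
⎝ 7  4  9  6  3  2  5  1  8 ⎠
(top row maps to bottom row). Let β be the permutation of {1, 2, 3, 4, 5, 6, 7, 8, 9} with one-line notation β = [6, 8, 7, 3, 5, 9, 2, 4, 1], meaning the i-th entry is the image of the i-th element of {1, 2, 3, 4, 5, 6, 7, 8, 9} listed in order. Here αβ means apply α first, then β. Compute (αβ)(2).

3

(αβ)(2) = β(α(2)). α(2) = 4, then β(4) = 3. So (αβ)(2) = 3.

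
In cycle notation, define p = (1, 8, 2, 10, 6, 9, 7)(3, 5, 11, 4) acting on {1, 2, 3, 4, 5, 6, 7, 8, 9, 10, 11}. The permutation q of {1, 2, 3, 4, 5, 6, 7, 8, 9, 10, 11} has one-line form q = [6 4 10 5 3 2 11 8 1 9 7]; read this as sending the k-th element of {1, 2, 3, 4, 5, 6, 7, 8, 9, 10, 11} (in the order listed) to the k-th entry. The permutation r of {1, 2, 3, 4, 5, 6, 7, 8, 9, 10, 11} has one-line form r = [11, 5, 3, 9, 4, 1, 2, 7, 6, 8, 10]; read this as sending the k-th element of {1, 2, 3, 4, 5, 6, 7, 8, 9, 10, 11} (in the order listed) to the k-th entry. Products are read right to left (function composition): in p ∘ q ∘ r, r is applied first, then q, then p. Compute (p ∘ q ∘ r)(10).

2

Chase 10: r(10) = 8; q(8) = 8; p(8) = 2. Hence (p ∘ q ∘ r)(10) = 2.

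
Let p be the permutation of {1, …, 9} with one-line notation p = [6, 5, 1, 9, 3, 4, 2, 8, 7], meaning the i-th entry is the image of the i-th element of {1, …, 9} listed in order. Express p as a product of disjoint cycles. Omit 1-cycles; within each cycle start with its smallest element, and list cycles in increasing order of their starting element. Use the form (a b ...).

Start at 1 and follow images: 1 → 6 → 4 → 9 → 7 → 2 → 5 → 3 → 1, giving the cycle (1 6 4 9 7 2 5 3).
Continuing from each remaining unvisited element yields (1 6 4 9 7 2 5 3).

(1 6 4 9 7 2 5 3)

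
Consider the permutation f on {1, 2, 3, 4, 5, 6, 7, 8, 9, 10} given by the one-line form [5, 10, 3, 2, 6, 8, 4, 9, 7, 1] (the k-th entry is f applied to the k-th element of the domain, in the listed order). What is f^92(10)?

5

Tracing 10 → 1 → … returns to 10 after 9 steps, so 10 lies in a 9-cycle (1 5 6 8 9 7 4 2 10).
Powers repeat with period 9 on this cycle, and 92 mod 9 = 2, so f^92(10) = f^2(10).
Stepping 2 places around the cycle: 10 → 1 → 5.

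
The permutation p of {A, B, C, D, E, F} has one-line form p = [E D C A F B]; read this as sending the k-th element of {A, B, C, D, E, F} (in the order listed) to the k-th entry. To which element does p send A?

E

A is element number 1 of the domain, and entry number 1 of the one-line form is E, so p(A) = E.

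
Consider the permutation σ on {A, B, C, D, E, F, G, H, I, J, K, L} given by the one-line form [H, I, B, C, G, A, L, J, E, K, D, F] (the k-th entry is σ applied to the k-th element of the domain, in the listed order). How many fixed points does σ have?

0

No element satisfies σ(x) = x, so there are 0 fixed points.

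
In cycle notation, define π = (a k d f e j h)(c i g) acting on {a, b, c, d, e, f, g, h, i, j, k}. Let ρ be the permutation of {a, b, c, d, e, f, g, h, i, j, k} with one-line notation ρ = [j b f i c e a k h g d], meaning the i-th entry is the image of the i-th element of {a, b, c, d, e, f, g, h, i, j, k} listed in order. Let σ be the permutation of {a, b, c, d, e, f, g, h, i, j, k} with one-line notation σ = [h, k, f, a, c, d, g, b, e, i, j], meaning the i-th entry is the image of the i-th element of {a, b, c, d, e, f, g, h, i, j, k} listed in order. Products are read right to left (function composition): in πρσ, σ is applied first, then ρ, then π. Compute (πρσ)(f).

g

Apply the permutations in order: σ(f) = d, then ρ(d) = i, then π(i) = g. So (πρσ)(f) = g.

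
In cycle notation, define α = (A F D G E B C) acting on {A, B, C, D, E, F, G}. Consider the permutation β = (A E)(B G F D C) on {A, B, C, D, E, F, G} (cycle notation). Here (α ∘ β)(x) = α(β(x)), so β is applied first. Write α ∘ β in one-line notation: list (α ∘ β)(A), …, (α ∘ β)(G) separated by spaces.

B E C A F G D

Chase each element through β then α: A → E → B; B → G → E; C → B → C; D → C → A; E → A → F; F → D → G; G → F → D.
Collecting the images, α ∘ β = [B E C A F G D].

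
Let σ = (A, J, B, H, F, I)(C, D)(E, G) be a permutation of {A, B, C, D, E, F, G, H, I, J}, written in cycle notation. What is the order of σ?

6

The disjoint cycles have lengths 6, 2, 2.
Since disjoint cycles commute, ord(σ) = lcm(6, 2, 2) = 6.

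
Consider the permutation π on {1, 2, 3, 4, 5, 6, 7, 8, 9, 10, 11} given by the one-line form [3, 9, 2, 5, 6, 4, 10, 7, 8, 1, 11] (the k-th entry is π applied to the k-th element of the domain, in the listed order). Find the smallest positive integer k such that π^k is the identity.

Writing π as disjoint cycles, the cycle lengths are 7, 3, 1.
The order is lcm(7, 3) = 21.

21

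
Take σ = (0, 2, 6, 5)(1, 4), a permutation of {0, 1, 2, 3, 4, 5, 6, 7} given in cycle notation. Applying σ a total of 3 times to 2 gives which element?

2 lies in the 4-cycle (0, 2, 6, 5).
Stepping 3 places around the cycle: 2 → 6 → 5 → 0.

0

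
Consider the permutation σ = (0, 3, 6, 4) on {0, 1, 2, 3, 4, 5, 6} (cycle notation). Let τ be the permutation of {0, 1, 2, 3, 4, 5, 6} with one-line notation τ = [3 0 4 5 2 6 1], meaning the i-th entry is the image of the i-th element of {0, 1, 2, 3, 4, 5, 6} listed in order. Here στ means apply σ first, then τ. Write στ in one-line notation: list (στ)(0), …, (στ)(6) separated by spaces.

(στ)(x) = τ(σ(x)). Computing each image: τ(σ(0)) = τ(3) = 5, τ(σ(1)) = τ(1) = 0, τ(σ(2)) = τ(2) = 4, τ(σ(3)) = τ(6) = 1, τ(σ(4)) = τ(0) = 3, τ(σ(5)) = τ(5) = 6, τ(σ(6)) = τ(4) = 2.
Hence στ = [5 0 4 1 3 6 2].

5 0 4 1 3 6 2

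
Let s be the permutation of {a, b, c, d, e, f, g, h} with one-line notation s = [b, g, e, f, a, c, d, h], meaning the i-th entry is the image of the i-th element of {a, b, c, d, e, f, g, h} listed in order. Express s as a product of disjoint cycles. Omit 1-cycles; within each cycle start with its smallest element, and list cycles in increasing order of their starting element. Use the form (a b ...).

From a: a → b → g → d → f → c → e → a, closing the cycle (a b g d f c e).
Continuing from each remaining unvisited element yields (a b g d f c e).

(a b g d f c e)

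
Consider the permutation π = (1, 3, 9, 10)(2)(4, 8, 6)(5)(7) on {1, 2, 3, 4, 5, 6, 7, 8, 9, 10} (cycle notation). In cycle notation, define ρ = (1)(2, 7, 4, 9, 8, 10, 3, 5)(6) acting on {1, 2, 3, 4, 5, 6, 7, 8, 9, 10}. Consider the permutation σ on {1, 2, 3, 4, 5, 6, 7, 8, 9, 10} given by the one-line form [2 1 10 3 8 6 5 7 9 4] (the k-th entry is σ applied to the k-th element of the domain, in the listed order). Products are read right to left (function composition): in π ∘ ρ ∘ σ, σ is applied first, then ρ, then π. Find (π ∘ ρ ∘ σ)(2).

(π ∘ ρ ∘ σ)(2) = π(ρ(σ(2))). σ(2) = 1, then ρ(1) = 1, then π(1) = 3, so the result is 3.

3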